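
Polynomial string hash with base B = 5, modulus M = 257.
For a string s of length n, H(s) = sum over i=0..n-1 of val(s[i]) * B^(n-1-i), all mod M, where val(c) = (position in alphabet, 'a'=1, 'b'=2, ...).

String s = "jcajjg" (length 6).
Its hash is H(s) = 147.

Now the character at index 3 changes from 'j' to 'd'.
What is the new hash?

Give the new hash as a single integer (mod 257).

val('j') = 10, val('d') = 4
Position k = 3, exponent = n-1-k = 2
B^2 mod M = 5^2 mod 257 = 25
Delta = (4 - 10) * 25 mod 257 = 107
New hash = (147 + 107) mod 257 = 254

Answer: 254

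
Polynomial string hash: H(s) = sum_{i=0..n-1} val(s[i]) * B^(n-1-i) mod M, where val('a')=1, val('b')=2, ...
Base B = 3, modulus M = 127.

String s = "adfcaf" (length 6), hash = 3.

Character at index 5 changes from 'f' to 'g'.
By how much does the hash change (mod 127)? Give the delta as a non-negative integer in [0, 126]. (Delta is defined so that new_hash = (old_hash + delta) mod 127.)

Answer: 1

Derivation:
Delta formula: (val(new) - val(old)) * B^(n-1-k) mod M
  val('g') - val('f') = 7 - 6 = 1
  B^(n-1-k) = 3^0 mod 127 = 1
  Delta = 1 * 1 mod 127 = 1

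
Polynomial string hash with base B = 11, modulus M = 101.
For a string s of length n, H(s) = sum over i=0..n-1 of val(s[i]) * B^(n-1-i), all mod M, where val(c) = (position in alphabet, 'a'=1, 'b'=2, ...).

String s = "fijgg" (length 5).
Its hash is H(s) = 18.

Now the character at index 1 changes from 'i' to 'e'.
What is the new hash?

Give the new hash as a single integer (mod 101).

Answer: 47

Derivation:
val('i') = 9, val('e') = 5
Position k = 1, exponent = n-1-k = 3
B^3 mod M = 11^3 mod 101 = 18
Delta = (5 - 9) * 18 mod 101 = 29
New hash = (18 + 29) mod 101 = 47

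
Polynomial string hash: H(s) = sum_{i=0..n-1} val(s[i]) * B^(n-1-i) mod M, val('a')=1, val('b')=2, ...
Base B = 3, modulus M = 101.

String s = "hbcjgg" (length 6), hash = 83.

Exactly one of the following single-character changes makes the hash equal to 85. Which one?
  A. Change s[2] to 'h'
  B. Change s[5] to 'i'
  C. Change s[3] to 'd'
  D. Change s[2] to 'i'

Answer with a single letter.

Option A: s[2]='c'->'h', delta=(8-3)*3^3 mod 101 = 34, hash=83+34 mod 101 = 16
Option B: s[5]='g'->'i', delta=(9-7)*3^0 mod 101 = 2, hash=83+2 mod 101 = 85 <-- target
Option C: s[3]='j'->'d', delta=(4-10)*3^2 mod 101 = 47, hash=83+47 mod 101 = 29
Option D: s[2]='c'->'i', delta=(9-3)*3^3 mod 101 = 61, hash=83+61 mod 101 = 43

Answer: B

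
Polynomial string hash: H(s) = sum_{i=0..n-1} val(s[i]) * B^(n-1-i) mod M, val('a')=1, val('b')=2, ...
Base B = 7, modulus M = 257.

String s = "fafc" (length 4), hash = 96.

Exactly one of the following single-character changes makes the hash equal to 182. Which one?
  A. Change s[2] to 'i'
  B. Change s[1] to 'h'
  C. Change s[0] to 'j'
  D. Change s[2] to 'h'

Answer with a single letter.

Answer: B

Derivation:
Option A: s[2]='f'->'i', delta=(9-6)*7^1 mod 257 = 21, hash=96+21 mod 257 = 117
Option B: s[1]='a'->'h', delta=(8-1)*7^2 mod 257 = 86, hash=96+86 mod 257 = 182 <-- target
Option C: s[0]='f'->'j', delta=(10-6)*7^3 mod 257 = 87, hash=96+87 mod 257 = 183
Option D: s[2]='f'->'h', delta=(8-6)*7^1 mod 257 = 14, hash=96+14 mod 257 = 110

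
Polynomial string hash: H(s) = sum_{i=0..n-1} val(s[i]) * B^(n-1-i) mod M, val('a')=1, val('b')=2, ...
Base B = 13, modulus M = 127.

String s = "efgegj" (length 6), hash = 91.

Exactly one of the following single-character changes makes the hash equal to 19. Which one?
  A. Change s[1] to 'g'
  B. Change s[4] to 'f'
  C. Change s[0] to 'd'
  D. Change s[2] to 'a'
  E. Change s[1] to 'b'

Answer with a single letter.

Answer: C

Derivation:
Option A: s[1]='f'->'g', delta=(7-6)*13^4 mod 127 = 113, hash=91+113 mod 127 = 77
Option B: s[4]='g'->'f', delta=(6-7)*13^1 mod 127 = 114, hash=91+114 mod 127 = 78
Option C: s[0]='e'->'d', delta=(4-5)*13^5 mod 127 = 55, hash=91+55 mod 127 = 19 <-- target
Option D: s[2]='g'->'a', delta=(1-7)*13^3 mod 127 = 26, hash=91+26 mod 127 = 117
Option E: s[1]='f'->'b', delta=(2-6)*13^4 mod 127 = 56, hash=91+56 mod 127 = 20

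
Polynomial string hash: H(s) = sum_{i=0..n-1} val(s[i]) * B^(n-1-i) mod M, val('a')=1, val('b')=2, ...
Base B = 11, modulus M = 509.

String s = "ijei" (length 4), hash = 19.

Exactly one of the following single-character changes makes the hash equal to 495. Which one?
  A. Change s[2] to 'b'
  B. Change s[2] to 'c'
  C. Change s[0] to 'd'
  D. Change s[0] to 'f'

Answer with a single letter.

Answer: A

Derivation:
Option A: s[2]='e'->'b', delta=(2-5)*11^1 mod 509 = 476, hash=19+476 mod 509 = 495 <-- target
Option B: s[2]='e'->'c', delta=(3-5)*11^1 mod 509 = 487, hash=19+487 mod 509 = 506
Option C: s[0]='i'->'d', delta=(4-9)*11^3 mod 509 = 471, hash=19+471 mod 509 = 490
Option D: s[0]='i'->'f', delta=(6-9)*11^3 mod 509 = 79, hash=19+79 mod 509 = 98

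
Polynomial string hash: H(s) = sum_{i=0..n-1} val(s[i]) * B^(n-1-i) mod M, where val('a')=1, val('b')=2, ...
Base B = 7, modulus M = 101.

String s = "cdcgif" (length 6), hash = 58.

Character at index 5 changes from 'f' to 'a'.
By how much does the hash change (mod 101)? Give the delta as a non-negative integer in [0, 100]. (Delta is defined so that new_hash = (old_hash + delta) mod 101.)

Answer: 96

Derivation:
Delta formula: (val(new) - val(old)) * B^(n-1-k) mod M
  val('a') - val('f') = 1 - 6 = -5
  B^(n-1-k) = 7^0 mod 101 = 1
  Delta = -5 * 1 mod 101 = 96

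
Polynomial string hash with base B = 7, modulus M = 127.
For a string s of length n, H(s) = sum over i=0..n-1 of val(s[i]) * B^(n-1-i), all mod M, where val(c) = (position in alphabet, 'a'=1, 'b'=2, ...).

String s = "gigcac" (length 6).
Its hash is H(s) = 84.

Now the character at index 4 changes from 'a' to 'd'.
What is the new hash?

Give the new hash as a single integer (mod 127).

val('a') = 1, val('d') = 4
Position k = 4, exponent = n-1-k = 1
B^1 mod M = 7^1 mod 127 = 7
Delta = (4 - 1) * 7 mod 127 = 21
New hash = (84 + 21) mod 127 = 105

Answer: 105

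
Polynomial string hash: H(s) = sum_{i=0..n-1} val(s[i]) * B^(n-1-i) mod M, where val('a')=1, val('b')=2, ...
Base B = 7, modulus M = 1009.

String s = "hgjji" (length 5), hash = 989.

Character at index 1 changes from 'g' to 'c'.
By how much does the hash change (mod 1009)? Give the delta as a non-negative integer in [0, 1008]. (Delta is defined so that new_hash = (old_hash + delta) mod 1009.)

Delta formula: (val(new) - val(old)) * B^(n-1-k) mod M
  val('c') - val('g') = 3 - 7 = -4
  B^(n-1-k) = 7^3 mod 1009 = 343
  Delta = -4 * 343 mod 1009 = 646

Answer: 646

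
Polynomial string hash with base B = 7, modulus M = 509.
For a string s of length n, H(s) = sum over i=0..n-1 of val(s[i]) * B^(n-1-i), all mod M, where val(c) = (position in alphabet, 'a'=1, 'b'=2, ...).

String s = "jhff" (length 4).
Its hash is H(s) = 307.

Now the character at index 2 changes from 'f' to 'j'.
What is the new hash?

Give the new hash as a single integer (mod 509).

Answer: 335

Derivation:
val('f') = 6, val('j') = 10
Position k = 2, exponent = n-1-k = 1
B^1 mod M = 7^1 mod 509 = 7
Delta = (10 - 6) * 7 mod 509 = 28
New hash = (307 + 28) mod 509 = 335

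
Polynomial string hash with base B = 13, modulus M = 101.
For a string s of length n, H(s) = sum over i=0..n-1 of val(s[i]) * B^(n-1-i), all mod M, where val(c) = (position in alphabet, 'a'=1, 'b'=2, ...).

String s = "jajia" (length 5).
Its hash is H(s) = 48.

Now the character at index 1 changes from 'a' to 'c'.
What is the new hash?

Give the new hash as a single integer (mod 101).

Answer: 99

Derivation:
val('a') = 1, val('c') = 3
Position k = 1, exponent = n-1-k = 3
B^3 mod M = 13^3 mod 101 = 76
Delta = (3 - 1) * 76 mod 101 = 51
New hash = (48 + 51) mod 101 = 99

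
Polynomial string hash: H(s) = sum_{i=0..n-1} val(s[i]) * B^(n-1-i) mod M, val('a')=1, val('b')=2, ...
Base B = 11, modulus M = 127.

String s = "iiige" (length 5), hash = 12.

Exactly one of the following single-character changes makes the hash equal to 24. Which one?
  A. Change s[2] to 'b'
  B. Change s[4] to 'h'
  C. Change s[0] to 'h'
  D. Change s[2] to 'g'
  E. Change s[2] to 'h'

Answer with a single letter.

Answer: D

Derivation:
Option A: s[2]='i'->'b', delta=(2-9)*11^2 mod 127 = 42, hash=12+42 mod 127 = 54
Option B: s[4]='e'->'h', delta=(8-5)*11^0 mod 127 = 3, hash=12+3 mod 127 = 15
Option C: s[0]='i'->'h', delta=(8-9)*11^4 mod 127 = 91, hash=12+91 mod 127 = 103
Option D: s[2]='i'->'g', delta=(7-9)*11^2 mod 127 = 12, hash=12+12 mod 127 = 24 <-- target
Option E: s[2]='i'->'h', delta=(8-9)*11^2 mod 127 = 6, hash=12+6 mod 127 = 18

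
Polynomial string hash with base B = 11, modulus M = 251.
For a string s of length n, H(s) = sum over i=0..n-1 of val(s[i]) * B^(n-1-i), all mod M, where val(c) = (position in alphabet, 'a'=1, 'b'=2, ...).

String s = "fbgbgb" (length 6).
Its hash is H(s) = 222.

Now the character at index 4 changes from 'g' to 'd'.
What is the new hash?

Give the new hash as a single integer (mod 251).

Answer: 189

Derivation:
val('g') = 7, val('d') = 4
Position k = 4, exponent = n-1-k = 1
B^1 mod M = 11^1 mod 251 = 11
Delta = (4 - 7) * 11 mod 251 = 218
New hash = (222 + 218) mod 251 = 189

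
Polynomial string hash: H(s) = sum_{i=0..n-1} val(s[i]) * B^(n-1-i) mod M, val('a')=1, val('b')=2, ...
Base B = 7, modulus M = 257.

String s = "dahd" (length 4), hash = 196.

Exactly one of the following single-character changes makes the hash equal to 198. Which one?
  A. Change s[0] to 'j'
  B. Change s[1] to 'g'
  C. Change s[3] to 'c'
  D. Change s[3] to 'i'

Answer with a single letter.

Answer: A

Derivation:
Option A: s[0]='d'->'j', delta=(10-4)*7^3 mod 257 = 2, hash=196+2 mod 257 = 198 <-- target
Option B: s[1]='a'->'g', delta=(7-1)*7^2 mod 257 = 37, hash=196+37 mod 257 = 233
Option C: s[3]='d'->'c', delta=(3-4)*7^0 mod 257 = 256, hash=196+256 mod 257 = 195
Option D: s[3]='d'->'i', delta=(9-4)*7^0 mod 257 = 5, hash=196+5 mod 257 = 201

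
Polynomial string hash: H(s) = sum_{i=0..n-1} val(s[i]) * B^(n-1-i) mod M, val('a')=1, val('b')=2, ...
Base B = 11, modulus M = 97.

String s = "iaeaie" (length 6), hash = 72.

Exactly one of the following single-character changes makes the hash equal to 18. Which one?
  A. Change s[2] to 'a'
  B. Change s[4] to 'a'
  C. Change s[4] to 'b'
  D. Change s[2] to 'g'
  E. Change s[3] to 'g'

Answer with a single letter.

Answer: D

Derivation:
Option A: s[2]='e'->'a', delta=(1-5)*11^3 mod 97 = 11, hash=72+11 mod 97 = 83
Option B: s[4]='i'->'a', delta=(1-9)*11^1 mod 97 = 9, hash=72+9 mod 97 = 81
Option C: s[4]='i'->'b', delta=(2-9)*11^1 mod 97 = 20, hash=72+20 mod 97 = 92
Option D: s[2]='e'->'g', delta=(7-5)*11^3 mod 97 = 43, hash=72+43 mod 97 = 18 <-- target
Option E: s[3]='a'->'g', delta=(7-1)*11^2 mod 97 = 47, hash=72+47 mod 97 = 22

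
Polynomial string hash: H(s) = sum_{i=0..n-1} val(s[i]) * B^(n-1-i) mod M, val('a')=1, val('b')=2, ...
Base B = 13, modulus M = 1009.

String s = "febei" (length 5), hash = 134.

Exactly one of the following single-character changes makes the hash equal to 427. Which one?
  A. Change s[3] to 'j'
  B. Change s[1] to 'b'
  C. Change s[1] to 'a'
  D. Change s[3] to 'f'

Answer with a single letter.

Answer: C

Derivation:
Option A: s[3]='e'->'j', delta=(10-5)*13^1 mod 1009 = 65, hash=134+65 mod 1009 = 199
Option B: s[1]='e'->'b', delta=(2-5)*13^3 mod 1009 = 472, hash=134+472 mod 1009 = 606
Option C: s[1]='e'->'a', delta=(1-5)*13^3 mod 1009 = 293, hash=134+293 mod 1009 = 427 <-- target
Option D: s[3]='e'->'f', delta=(6-5)*13^1 mod 1009 = 13, hash=134+13 mod 1009 = 147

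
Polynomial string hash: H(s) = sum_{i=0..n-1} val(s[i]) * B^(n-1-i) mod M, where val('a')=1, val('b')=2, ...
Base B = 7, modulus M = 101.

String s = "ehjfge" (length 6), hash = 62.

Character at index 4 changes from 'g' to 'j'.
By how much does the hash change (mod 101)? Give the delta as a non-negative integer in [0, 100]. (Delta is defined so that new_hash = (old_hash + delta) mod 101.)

Delta formula: (val(new) - val(old)) * B^(n-1-k) mod M
  val('j') - val('g') = 10 - 7 = 3
  B^(n-1-k) = 7^1 mod 101 = 7
  Delta = 3 * 7 mod 101 = 21

Answer: 21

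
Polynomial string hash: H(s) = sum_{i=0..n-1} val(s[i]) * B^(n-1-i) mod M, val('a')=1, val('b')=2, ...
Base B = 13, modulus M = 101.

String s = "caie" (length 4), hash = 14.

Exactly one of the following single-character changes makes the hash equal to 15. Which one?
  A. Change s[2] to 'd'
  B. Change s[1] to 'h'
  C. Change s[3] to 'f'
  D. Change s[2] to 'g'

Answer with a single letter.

Answer: C

Derivation:
Option A: s[2]='i'->'d', delta=(4-9)*13^1 mod 101 = 36, hash=14+36 mod 101 = 50
Option B: s[1]='a'->'h', delta=(8-1)*13^2 mod 101 = 72, hash=14+72 mod 101 = 86
Option C: s[3]='e'->'f', delta=(6-5)*13^0 mod 101 = 1, hash=14+1 mod 101 = 15 <-- target
Option D: s[2]='i'->'g', delta=(7-9)*13^1 mod 101 = 75, hash=14+75 mod 101 = 89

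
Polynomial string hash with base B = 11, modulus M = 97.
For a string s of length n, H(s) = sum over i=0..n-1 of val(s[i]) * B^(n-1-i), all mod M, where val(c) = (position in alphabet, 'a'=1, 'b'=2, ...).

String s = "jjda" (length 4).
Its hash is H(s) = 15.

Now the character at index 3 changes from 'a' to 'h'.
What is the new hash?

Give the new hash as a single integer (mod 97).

Answer: 22

Derivation:
val('a') = 1, val('h') = 8
Position k = 3, exponent = n-1-k = 0
B^0 mod M = 11^0 mod 97 = 1
Delta = (8 - 1) * 1 mod 97 = 7
New hash = (15 + 7) mod 97 = 22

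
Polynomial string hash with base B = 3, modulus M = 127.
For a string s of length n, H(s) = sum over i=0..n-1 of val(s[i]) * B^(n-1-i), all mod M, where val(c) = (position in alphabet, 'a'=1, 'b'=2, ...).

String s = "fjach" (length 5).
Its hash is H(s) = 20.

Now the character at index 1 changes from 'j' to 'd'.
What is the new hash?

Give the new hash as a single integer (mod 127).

val('j') = 10, val('d') = 4
Position k = 1, exponent = n-1-k = 3
B^3 mod M = 3^3 mod 127 = 27
Delta = (4 - 10) * 27 mod 127 = 92
New hash = (20 + 92) mod 127 = 112

Answer: 112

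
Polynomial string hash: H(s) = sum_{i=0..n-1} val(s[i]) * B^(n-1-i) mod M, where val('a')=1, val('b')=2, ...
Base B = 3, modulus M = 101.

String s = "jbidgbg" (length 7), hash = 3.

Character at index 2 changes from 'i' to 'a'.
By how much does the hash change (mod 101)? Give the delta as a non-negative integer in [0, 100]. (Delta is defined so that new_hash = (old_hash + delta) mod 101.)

Delta formula: (val(new) - val(old)) * B^(n-1-k) mod M
  val('a') - val('i') = 1 - 9 = -8
  B^(n-1-k) = 3^4 mod 101 = 81
  Delta = -8 * 81 mod 101 = 59

Answer: 59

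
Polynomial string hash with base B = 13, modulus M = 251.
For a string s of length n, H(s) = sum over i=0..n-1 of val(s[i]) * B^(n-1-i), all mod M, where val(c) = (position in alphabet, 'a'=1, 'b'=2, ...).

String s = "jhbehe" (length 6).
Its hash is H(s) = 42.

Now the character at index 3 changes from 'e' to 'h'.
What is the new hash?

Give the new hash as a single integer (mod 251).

val('e') = 5, val('h') = 8
Position k = 3, exponent = n-1-k = 2
B^2 mod M = 13^2 mod 251 = 169
Delta = (8 - 5) * 169 mod 251 = 5
New hash = (42 + 5) mod 251 = 47

Answer: 47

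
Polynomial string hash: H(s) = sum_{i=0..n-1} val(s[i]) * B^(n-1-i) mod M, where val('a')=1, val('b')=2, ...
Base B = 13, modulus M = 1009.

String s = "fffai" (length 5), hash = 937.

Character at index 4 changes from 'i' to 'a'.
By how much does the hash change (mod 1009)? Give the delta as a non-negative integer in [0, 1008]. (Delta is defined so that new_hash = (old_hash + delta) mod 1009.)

Delta formula: (val(new) - val(old)) * B^(n-1-k) mod M
  val('a') - val('i') = 1 - 9 = -8
  B^(n-1-k) = 13^0 mod 1009 = 1
  Delta = -8 * 1 mod 1009 = 1001

Answer: 1001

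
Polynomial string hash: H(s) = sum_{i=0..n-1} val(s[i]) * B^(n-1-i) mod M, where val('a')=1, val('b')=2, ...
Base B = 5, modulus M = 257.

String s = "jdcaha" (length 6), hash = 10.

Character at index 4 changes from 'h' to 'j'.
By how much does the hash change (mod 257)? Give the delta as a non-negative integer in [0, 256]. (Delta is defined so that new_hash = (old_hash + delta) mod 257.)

Delta formula: (val(new) - val(old)) * B^(n-1-k) mod M
  val('j') - val('h') = 10 - 8 = 2
  B^(n-1-k) = 5^1 mod 257 = 5
  Delta = 2 * 5 mod 257 = 10

Answer: 10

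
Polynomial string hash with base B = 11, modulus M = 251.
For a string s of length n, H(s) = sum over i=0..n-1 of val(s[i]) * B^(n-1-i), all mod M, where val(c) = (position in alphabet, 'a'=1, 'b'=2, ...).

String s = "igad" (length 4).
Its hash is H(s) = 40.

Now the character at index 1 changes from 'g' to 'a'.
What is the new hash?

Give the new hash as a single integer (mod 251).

Answer: 67

Derivation:
val('g') = 7, val('a') = 1
Position k = 1, exponent = n-1-k = 2
B^2 mod M = 11^2 mod 251 = 121
Delta = (1 - 7) * 121 mod 251 = 27
New hash = (40 + 27) mod 251 = 67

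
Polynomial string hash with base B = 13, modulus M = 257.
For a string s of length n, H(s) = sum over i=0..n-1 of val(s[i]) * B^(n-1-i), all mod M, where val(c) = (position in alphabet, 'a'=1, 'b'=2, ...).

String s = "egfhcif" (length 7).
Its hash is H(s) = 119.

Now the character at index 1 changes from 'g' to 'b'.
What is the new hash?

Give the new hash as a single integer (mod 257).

Answer: 222

Derivation:
val('g') = 7, val('b') = 2
Position k = 1, exponent = n-1-k = 5
B^5 mod M = 13^5 mod 257 = 185
Delta = (2 - 7) * 185 mod 257 = 103
New hash = (119 + 103) mod 257 = 222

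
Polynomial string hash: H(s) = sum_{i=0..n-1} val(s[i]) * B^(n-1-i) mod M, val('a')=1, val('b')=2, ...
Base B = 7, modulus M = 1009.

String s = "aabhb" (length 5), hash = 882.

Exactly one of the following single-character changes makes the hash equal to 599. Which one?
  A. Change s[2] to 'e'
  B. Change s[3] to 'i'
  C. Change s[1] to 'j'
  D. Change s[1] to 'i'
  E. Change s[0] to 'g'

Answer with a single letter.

Option A: s[2]='b'->'e', delta=(5-2)*7^2 mod 1009 = 147, hash=882+147 mod 1009 = 20
Option B: s[3]='h'->'i', delta=(9-8)*7^1 mod 1009 = 7, hash=882+7 mod 1009 = 889
Option C: s[1]='a'->'j', delta=(10-1)*7^3 mod 1009 = 60, hash=882+60 mod 1009 = 942
Option D: s[1]='a'->'i', delta=(9-1)*7^3 mod 1009 = 726, hash=882+726 mod 1009 = 599 <-- target
Option E: s[0]='a'->'g', delta=(7-1)*7^4 mod 1009 = 280, hash=882+280 mod 1009 = 153

Answer: D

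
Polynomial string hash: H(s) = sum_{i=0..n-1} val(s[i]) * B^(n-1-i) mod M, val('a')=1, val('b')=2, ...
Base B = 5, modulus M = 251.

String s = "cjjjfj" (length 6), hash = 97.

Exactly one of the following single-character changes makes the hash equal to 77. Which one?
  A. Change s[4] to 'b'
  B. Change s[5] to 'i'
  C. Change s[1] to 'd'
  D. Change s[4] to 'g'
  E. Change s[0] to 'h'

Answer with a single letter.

Answer: A

Derivation:
Option A: s[4]='f'->'b', delta=(2-6)*5^1 mod 251 = 231, hash=97+231 mod 251 = 77 <-- target
Option B: s[5]='j'->'i', delta=(9-10)*5^0 mod 251 = 250, hash=97+250 mod 251 = 96
Option C: s[1]='j'->'d', delta=(4-10)*5^4 mod 251 = 15, hash=97+15 mod 251 = 112
Option D: s[4]='f'->'g', delta=(7-6)*5^1 mod 251 = 5, hash=97+5 mod 251 = 102
Option E: s[0]='c'->'h', delta=(8-3)*5^5 mod 251 = 63, hash=97+63 mod 251 = 160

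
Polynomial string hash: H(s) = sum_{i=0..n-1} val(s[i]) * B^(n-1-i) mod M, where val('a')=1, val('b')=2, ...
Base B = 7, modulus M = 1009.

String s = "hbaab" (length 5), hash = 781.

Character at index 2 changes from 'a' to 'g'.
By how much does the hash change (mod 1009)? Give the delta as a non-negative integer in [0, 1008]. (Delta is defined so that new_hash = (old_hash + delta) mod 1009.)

Answer: 294

Derivation:
Delta formula: (val(new) - val(old)) * B^(n-1-k) mod M
  val('g') - val('a') = 7 - 1 = 6
  B^(n-1-k) = 7^2 mod 1009 = 49
  Delta = 6 * 49 mod 1009 = 294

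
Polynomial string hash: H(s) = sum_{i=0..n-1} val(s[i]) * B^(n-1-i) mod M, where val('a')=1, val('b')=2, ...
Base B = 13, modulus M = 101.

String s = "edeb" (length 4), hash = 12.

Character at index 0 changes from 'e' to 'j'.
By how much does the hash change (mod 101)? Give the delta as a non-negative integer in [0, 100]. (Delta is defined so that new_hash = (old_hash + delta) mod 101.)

Answer: 77

Derivation:
Delta formula: (val(new) - val(old)) * B^(n-1-k) mod M
  val('j') - val('e') = 10 - 5 = 5
  B^(n-1-k) = 13^3 mod 101 = 76
  Delta = 5 * 76 mod 101 = 77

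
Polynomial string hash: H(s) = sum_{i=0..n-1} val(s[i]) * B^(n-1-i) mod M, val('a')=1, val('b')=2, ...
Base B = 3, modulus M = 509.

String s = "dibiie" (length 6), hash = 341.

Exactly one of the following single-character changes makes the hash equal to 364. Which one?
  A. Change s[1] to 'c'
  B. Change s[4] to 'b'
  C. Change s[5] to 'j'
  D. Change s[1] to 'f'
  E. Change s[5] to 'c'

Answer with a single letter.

Option A: s[1]='i'->'c', delta=(3-9)*3^4 mod 509 = 23, hash=341+23 mod 509 = 364 <-- target
Option B: s[4]='i'->'b', delta=(2-9)*3^1 mod 509 = 488, hash=341+488 mod 509 = 320
Option C: s[5]='e'->'j', delta=(10-5)*3^0 mod 509 = 5, hash=341+5 mod 509 = 346
Option D: s[1]='i'->'f', delta=(6-9)*3^4 mod 509 = 266, hash=341+266 mod 509 = 98
Option E: s[5]='e'->'c', delta=(3-5)*3^0 mod 509 = 507, hash=341+507 mod 509 = 339

Answer: A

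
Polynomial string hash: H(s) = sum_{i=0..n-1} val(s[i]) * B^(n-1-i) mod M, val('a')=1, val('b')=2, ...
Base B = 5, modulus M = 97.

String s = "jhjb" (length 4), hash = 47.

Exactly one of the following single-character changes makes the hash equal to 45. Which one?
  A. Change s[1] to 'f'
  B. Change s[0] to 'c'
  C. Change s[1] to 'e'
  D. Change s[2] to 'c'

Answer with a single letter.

Option A: s[1]='h'->'f', delta=(6-8)*5^2 mod 97 = 47, hash=47+47 mod 97 = 94
Option B: s[0]='j'->'c', delta=(3-10)*5^3 mod 97 = 95, hash=47+95 mod 97 = 45 <-- target
Option C: s[1]='h'->'e', delta=(5-8)*5^2 mod 97 = 22, hash=47+22 mod 97 = 69
Option D: s[2]='j'->'c', delta=(3-10)*5^1 mod 97 = 62, hash=47+62 mod 97 = 12

Answer: B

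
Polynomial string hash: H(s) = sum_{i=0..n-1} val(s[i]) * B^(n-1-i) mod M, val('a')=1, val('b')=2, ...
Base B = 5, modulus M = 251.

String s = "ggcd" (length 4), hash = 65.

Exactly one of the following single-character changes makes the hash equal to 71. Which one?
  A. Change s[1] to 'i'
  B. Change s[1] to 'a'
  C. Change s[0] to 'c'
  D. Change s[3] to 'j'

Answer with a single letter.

Answer: D

Derivation:
Option A: s[1]='g'->'i', delta=(9-7)*5^2 mod 251 = 50, hash=65+50 mod 251 = 115
Option B: s[1]='g'->'a', delta=(1-7)*5^2 mod 251 = 101, hash=65+101 mod 251 = 166
Option C: s[0]='g'->'c', delta=(3-7)*5^3 mod 251 = 2, hash=65+2 mod 251 = 67
Option D: s[3]='d'->'j', delta=(10-4)*5^0 mod 251 = 6, hash=65+6 mod 251 = 71 <-- target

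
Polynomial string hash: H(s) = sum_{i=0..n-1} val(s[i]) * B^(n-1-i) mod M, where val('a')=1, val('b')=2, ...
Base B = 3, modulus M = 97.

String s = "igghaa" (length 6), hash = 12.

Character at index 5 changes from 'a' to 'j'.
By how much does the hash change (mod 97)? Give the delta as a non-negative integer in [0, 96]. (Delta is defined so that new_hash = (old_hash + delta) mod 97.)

Answer: 9

Derivation:
Delta formula: (val(new) - val(old)) * B^(n-1-k) mod M
  val('j') - val('a') = 10 - 1 = 9
  B^(n-1-k) = 3^0 mod 97 = 1
  Delta = 9 * 1 mod 97 = 9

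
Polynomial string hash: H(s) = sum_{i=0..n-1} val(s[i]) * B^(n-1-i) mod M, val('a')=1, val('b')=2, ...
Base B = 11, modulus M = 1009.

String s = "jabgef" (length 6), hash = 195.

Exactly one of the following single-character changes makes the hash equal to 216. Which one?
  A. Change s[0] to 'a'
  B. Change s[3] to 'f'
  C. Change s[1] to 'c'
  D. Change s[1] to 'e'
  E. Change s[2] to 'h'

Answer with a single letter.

Answer: C

Derivation:
Option A: s[0]='j'->'a', delta=(1-10)*11^5 mod 1009 = 474, hash=195+474 mod 1009 = 669
Option B: s[3]='g'->'f', delta=(6-7)*11^2 mod 1009 = 888, hash=195+888 mod 1009 = 74
Option C: s[1]='a'->'c', delta=(3-1)*11^4 mod 1009 = 21, hash=195+21 mod 1009 = 216 <-- target
Option D: s[1]='a'->'e', delta=(5-1)*11^4 mod 1009 = 42, hash=195+42 mod 1009 = 237
Option E: s[2]='b'->'h', delta=(8-2)*11^3 mod 1009 = 923, hash=195+923 mod 1009 = 109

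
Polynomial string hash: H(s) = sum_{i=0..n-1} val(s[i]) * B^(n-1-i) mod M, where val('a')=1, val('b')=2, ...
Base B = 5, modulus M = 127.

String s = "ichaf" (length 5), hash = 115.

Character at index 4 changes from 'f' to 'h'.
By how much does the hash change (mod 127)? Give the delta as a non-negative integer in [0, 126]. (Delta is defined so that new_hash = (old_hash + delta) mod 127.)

Answer: 2

Derivation:
Delta formula: (val(new) - val(old)) * B^(n-1-k) mod M
  val('h') - val('f') = 8 - 6 = 2
  B^(n-1-k) = 5^0 mod 127 = 1
  Delta = 2 * 1 mod 127 = 2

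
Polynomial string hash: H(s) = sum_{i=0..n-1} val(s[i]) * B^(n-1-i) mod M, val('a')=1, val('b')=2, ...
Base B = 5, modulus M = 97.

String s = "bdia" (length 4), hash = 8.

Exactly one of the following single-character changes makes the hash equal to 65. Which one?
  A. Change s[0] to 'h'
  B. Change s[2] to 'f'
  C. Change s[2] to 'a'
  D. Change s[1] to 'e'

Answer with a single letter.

Option A: s[0]='b'->'h', delta=(8-2)*5^3 mod 97 = 71, hash=8+71 mod 97 = 79
Option B: s[2]='i'->'f', delta=(6-9)*5^1 mod 97 = 82, hash=8+82 mod 97 = 90
Option C: s[2]='i'->'a', delta=(1-9)*5^1 mod 97 = 57, hash=8+57 mod 97 = 65 <-- target
Option D: s[1]='d'->'e', delta=(5-4)*5^2 mod 97 = 25, hash=8+25 mod 97 = 33

Answer: C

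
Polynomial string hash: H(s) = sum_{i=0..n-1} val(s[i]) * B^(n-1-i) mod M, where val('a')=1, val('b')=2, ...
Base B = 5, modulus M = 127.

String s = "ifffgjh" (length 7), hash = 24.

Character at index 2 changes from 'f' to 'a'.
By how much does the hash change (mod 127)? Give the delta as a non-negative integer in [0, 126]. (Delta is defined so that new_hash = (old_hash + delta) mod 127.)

Delta formula: (val(new) - val(old)) * B^(n-1-k) mod M
  val('a') - val('f') = 1 - 6 = -5
  B^(n-1-k) = 5^4 mod 127 = 117
  Delta = -5 * 117 mod 127 = 50

Answer: 50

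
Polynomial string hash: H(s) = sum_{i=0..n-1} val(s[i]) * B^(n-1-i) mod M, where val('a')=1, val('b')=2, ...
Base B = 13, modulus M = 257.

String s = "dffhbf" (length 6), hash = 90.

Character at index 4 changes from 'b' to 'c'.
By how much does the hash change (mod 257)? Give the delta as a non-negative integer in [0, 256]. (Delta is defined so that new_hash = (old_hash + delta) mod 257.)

Delta formula: (val(new) - val(old)) * B^(n-1-k) mod M
  val('c') - val('b') = 3 - 2 = 1
  B^(n-1-k) = 13^1 mod 257 = 13
  Delta = 1 * 13 mod 257 = 13

Answer: 13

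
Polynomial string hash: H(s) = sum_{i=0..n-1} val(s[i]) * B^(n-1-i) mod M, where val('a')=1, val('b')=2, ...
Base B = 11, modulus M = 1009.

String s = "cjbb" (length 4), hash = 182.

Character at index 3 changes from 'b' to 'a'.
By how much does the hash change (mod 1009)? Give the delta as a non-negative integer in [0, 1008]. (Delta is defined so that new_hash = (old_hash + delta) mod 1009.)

Delta formula: (val(new) - val(old)) * B^(n-1-k) mod M
  val('a') - val('b') = 1 - 2 = -1
  B^(n-1-k) = 11^0 mod 1009 = 1
  Delta = -1 * 1 mod 1009 = 1008

Answer: 1008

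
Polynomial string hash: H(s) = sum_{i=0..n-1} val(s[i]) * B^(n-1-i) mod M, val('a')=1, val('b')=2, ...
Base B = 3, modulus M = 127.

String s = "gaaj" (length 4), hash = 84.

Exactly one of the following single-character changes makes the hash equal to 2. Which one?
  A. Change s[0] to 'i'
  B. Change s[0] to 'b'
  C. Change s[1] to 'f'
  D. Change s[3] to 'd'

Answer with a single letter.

Option A: s[0]='g'->'i', delta=(9-7)*3^3 mod 127 = 54, hash=84+54 mod 127 = 11
Option B: s[0]='g'->'b', delta=(2-7)*3^3 mod 127 = 119, hash=84+119 mod 127 = 76
Option C: s[1]='a'->'f', delta=(6-1)*3^2 mod 127 = 45, hash=84+45 mod 127 = 2 <-- target
Option D: s[3]='j'->'d', delta=(4-10)*3^0 mod 127 = 121, hash=84+121 mod 127 = 78

Answer: C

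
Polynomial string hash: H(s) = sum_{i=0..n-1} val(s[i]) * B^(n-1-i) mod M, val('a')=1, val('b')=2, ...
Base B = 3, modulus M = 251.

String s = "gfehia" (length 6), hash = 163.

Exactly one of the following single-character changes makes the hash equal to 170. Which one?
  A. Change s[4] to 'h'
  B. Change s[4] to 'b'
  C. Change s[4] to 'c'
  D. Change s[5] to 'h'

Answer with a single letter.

Answer: D

Derivation:
Option A: s[4]='i'->'h', delta=(8-9)*3^1 mod 251 = 248, hash=163+248 mod 251 = 160
Option B: s[4]='i'->'b', delta=(2-9)*3^1 mod 251 = 230, hash=163+230 mod 251 = 142
Option C: s[4]='i'->'c', delta=(3-9)*3^1 mod 251 = 233, hash=163+233 mod 251 = 145
Option D: s[5]='a'->'h', delta=(8-1)*3^0 mod 251 = 7, hash=163+7 mod 251 = 170 <-- target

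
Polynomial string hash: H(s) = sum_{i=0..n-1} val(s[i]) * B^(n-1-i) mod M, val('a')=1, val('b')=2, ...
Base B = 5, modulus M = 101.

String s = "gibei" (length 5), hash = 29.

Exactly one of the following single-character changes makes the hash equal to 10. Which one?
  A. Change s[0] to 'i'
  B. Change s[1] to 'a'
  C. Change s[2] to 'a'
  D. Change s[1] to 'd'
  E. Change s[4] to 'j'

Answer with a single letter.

Answer: D

Derivation:
Option A: s[0]='g'->'i', delta=(9-7)*5^4 mod 101 = 38, hash=29+38 mod 101 = 67
Option B: s[1]='i'->'a', delta=(1-9)*5^3 mod 101 = 10, hash=29+10 mod 101 = 39
Option C: s[2]='b'->'a', delta=(1-2)*5^2 mod 101 = 76, hash=29+76 mod 101 = 4
Option D: s[1]='i'->'d', delta=(4-9)*5^3 mod 101 = 82, hash=29+82 mod 101 = 10 <-- target
Option E: s[4]='i'->'j', delta=(10-9)*5^0 mod 101 = 1, hash=29+1 mod 101 = 30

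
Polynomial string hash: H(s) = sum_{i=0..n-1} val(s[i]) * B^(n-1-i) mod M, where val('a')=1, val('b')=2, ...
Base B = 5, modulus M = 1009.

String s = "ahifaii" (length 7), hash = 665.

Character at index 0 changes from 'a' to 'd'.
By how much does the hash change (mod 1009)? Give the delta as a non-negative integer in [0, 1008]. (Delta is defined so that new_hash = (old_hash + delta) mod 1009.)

Answer: 461

Derivation:
Delta formula: (val(new) - val(old)) * B^(n-1-k) mod M
  val('d') - val('a') = 4 - 1 = 3
  B^(n-1-k) = 5^6 mod 1009 = 490
  Delta = 3 * 490 mod 1009 = 461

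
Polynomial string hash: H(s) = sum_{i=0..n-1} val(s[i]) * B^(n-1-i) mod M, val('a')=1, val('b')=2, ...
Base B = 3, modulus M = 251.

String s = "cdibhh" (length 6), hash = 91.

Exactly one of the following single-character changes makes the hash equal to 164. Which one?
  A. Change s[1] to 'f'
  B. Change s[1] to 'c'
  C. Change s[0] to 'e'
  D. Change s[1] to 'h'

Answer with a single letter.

Option A: s[1]='d'->'f', delta=(6-4)*3^4 mod 251 = 162, hash=91+162 mod 251 = 2
Option B: s[1]='d'->'c', delta=(3-4)*3^4 mod 251 = 170, hash=91+170 mod 251 = 10
Option C: s[0]='c'->'e', delta=(5-3)*3^5 mod 251 = 235, hash=91+235 mod 251 = 75
Option D: s[1]='d'->'h', delta=(8-4)*3^4 mod 251 = 73, hash=91+73 mod 251 = 164 <-- target

Answer: D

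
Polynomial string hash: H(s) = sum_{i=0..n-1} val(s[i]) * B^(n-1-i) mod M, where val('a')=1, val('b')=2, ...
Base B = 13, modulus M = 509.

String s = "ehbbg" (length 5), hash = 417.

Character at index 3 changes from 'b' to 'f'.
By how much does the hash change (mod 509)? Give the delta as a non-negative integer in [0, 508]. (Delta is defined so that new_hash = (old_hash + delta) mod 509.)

Delta formula: (val(new) - val(old)) * B^(n-1-k) mod M
  val('f') - val('b') = 6 - 2 = 4
  B^(n-1-k) = 13^1 mod 509 = 13
  Delta = 4 * 13 mod 509 = 52

Answer: 52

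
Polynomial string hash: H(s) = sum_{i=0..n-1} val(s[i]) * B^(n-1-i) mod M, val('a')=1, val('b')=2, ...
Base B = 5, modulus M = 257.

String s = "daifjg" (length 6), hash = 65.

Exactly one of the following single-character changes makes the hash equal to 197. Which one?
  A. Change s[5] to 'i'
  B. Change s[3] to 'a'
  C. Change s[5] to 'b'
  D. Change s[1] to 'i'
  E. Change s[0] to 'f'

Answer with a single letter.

Answer: B

Derivation:
Option A: s[5]='g'->'i', delta=(9-7)*5^0 mod 257 = 2, hash=65+2 mod 257 = 67
Option B: s[3]='f'->'a', delta=(1-6)*5^2 mod 257 = 132, hash=65+132 mod 257 = 197 <-- target
Option C: s[5]='g'->'b', delta=(2-7)*5^0 mod 257 = 252, hash=65+252 mod 257 = 60
Option D: s[1]='a'->'i', delta=(9-1)*5^4 mod 257 = 117, hash=65+117 mod 257 = 182
Option E: s[0]='d'->'f', delta=(6-4)*5^5 mod 257 = 82, hash=65+82 mod 257 = 147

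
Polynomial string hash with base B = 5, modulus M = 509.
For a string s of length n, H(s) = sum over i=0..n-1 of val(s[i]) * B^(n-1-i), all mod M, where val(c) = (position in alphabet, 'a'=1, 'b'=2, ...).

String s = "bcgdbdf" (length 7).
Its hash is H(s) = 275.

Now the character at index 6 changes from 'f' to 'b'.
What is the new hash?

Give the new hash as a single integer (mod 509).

Answer: 271

Derivation:
val('f') = 6, val('b') = 2
Position k = 6, exponent = n-1-k = 0
B^0 mod M = 5^0 mod 509 = 1
Delta = (2 - 6) * 1 mod 509 = 505
New hash = (275 + 505) mod 509 = 271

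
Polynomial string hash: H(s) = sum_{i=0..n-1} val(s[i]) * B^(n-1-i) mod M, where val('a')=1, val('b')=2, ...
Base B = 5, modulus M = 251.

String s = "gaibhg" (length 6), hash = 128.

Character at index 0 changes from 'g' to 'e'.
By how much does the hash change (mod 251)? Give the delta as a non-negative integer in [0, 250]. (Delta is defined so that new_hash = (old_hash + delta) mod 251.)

Delta formula: (val(new) - val(old)) * B^(n-1-k) mod M
  val('e') - val('g') = 5 - 7 = -2
  B^(n-1-k) = 5^5 mod 251 = 113
  Delta = -2 * 113 mod 251 = 25

Answer: 25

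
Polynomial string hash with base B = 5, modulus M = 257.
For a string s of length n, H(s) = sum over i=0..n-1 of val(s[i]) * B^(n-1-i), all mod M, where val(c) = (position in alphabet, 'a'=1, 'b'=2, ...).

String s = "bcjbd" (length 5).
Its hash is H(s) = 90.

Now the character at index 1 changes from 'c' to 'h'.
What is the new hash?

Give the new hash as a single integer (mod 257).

Answer: 201

Derivation:
val('c') = 3, val('h') = 8
Position k = 1, exponent = n-1-k = 3
B^3 mod M = 5^3 mod 257 = 125
Delta = (8 - 3) * 125 mod 257 = 111
New hash = (90 + 111) mod 257 = 201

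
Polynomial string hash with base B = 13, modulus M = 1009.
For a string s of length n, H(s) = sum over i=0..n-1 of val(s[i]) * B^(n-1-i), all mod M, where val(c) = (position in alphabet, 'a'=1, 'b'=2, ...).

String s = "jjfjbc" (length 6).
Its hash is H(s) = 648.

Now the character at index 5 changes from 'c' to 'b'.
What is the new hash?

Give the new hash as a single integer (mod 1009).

Answer: 647

Derivation:
val('c') = 3, val('b') = 2
Position k = 5, exponent = n-1-k = 0
B^0 mod M = 13^0 mod 1009 = 1
Delta = (2 - 3) * 1 mod 1009 = 1008
New hash = (648 + 1008) mod 1009 = 647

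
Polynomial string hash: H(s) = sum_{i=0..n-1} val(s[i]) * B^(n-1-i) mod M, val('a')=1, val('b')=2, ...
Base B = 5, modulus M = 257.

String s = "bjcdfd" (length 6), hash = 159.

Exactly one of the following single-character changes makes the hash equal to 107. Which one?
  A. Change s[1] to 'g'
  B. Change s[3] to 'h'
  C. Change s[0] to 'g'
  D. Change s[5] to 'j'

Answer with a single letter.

Option A: s[1]='j'->'g', delta=(7-10)*5^4 mod 257 = 181, hash=159+181 mod 257 = 83
Option B: s[3]='d'->'h', delta=(8-4)*5^2 mod 257 = 100, hash=159+100 mod 257 = 2
Option C: s[0]='b'->'g', delta=(7-2)*5^5 mod 257 = 205, hash=159+205 mod 257 = 107 <-- target
Option D: s[5]='d'->'j', delta=(10-4)*5^0 mod 257 = 6, hash=159+6 mod 257 = 165

Answer: C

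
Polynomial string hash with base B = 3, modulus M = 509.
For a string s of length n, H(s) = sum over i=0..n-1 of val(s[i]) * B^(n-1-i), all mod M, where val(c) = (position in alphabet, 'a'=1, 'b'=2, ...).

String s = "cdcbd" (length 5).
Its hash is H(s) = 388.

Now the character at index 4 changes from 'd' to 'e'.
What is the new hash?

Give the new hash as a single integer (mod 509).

Answer: 389

Derivation:
val('d') = 4, val('e') = 5
Position k = 4, exponent = n-1-k = 0
B^0 mod M = 3^0 mod 509 = 1
Delta = (5 - 4) * 1 mod 509 = 1
New hash = (388 + 1) mod 509 = 389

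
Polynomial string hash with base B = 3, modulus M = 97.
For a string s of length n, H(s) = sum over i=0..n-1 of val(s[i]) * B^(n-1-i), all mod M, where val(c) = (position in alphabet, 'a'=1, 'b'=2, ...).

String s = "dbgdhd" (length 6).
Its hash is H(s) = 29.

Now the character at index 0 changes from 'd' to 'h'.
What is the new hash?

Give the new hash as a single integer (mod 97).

Answer: 31

Derivation:
val('d') = 4, val('h') = 8
Position k = 0, exponent = n-1-k = 5
B^5 mod M = 3^5 mod 97 = 49
Delta = (8 - 4) * 49 mod 97 = 2
New hash = (29 + 2) mod 97 = 31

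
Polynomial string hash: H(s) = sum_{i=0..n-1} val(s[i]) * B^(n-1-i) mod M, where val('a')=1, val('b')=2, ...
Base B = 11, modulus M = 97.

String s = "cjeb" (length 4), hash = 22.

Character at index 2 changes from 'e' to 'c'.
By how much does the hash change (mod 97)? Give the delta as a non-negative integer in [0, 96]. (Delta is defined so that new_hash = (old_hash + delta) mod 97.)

Delta formula: (val(new) - val(old)) * B^(n-1-k) mod M
  val('c') - val('e') = 3 - 5 = -2
  B^(n-1-k) = 11^1 mod 97 = 11
  Delta = -2 * 11 mod 97 = 75

Answer: 75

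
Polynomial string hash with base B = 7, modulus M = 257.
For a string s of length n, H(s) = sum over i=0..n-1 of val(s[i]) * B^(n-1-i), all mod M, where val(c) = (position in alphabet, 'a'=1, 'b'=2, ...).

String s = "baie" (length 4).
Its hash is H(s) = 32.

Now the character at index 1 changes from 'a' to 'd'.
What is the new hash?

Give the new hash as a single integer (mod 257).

val('a') = 1, val('d') = 4
Position k = 1, exponent = n-1-k = 2
B^2 mod M = 7^2 mod 257 = 49
Delta = (4 - 1) * 49 mod 257 = 147
New hash = (32 + 147) mod 257 = 179

Answer: 179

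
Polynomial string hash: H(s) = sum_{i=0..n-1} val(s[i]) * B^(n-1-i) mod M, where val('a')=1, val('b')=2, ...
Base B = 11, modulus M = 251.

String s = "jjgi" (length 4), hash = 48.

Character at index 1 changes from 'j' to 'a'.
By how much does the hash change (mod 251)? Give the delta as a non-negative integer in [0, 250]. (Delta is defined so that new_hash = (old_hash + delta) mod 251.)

Delta formula: (val(new) - val(old)) * B^(n-1-k) mod M
  val('a') - val('j') = 1 - 10 = -9
  B^(n-1-k) = 11^2 mod 251 = 121
  Delta = -9 * 121 mod 251 = 166

Answer: 166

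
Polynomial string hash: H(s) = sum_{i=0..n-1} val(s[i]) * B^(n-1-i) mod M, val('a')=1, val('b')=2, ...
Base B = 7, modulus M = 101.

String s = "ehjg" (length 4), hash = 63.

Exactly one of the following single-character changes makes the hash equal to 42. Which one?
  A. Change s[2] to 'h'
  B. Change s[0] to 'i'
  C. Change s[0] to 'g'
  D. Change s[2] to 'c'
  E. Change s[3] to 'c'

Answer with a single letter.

Option A: s[2]='j'->'h', delta=(8-10)*7^1 mod 101 = 87, hash=63+87 mod 101 = 49
Option B: s[0]='e'->'i', delta=(9-5)*7^3 mod 101 = 59, hash=63+59 mod 101 = 21
Option C: s[0]='e'->'g', delta=(7-5)*7^3 mod 101 = 80, hash=63+80 mod 101 = 42 <-- target
Option D: s[2]='j'->'c', delta=(3-10)*7^1 mod 101 = 52, hash=63+52 mod 101 = 14
Option E: s[3]='g'->'c', delta=(3-7)*7^0 mod 101 = 97, hash=63+97 mod 101 = 59

Answer: C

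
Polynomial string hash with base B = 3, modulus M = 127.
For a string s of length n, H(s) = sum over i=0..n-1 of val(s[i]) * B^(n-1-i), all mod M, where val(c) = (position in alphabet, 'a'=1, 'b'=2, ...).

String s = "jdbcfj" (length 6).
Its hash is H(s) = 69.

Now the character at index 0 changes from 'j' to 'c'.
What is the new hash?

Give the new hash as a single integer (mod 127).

Answer: 19

Derivation:
val('j') = 10, val('c') = 3
Position k = 0, exponent = n-1-k = 5
B^5 mod M = 3^5 mod 127 = 116
Delta = (3 - 10) * 116 mod 127 = 77
New hash = (69 + 77) mod 127 = 19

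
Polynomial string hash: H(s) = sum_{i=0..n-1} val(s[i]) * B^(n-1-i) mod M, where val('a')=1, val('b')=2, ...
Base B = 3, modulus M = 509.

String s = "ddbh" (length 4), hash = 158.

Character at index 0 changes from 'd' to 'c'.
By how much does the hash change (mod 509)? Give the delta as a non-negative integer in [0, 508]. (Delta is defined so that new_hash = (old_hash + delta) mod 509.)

Answer: 482

Derivation:
Delta formula: (val(new) - val(old)) * B^(n-1-k) mod M
  val('c') - val('d') = 3 - 4 = -1
  B^(n-1-k) = 3^3 mod 509 = 27
  Delta = -1 * 27 mod 509 = 482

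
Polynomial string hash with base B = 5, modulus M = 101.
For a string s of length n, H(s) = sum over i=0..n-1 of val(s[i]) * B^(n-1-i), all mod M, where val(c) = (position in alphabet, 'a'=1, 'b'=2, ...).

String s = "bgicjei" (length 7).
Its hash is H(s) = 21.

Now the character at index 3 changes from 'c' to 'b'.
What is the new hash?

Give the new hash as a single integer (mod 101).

val('c') = 3, val('b') = 2
Position k = 3, exponent = n-1-k = 3
B^3 mod M = 5^3 mod 101 = 24
Delta = (2 - 3) * 24 mod 101 = 77
New hash = (21 + 77) mod 101 = 98

Answer: 98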